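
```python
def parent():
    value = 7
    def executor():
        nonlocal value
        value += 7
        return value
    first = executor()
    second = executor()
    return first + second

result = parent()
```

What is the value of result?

Step 1: value starts at 7.
Step 2: First call: value = 7 + 7 = 14, returns 14.
Step 3: Second call: value = 14 + 7 = 21, returns 21.
Step 4: result = 14 + 21 = 35

The answer is 35.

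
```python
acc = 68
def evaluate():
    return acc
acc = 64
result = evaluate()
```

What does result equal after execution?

Step 1: acc is first set to 68, then reassigned to 64.
Step 2: evaluate() is called after the reassignment, so it looks up the current global acc = 64.
Step 3: result = 64

The answer is 64.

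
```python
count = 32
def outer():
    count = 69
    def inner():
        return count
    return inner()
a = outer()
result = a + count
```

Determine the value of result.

Step 1: outer() has local count = 69. inner() reads from enclosing.
Step 2: outer() returns 69. Global count = 32 unchanged.
Step 3: result = 69 + 32 = 101

The answer is 101.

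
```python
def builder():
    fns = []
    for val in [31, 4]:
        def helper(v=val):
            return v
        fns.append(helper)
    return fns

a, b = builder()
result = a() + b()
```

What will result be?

Step 1: Default argument v=val captures val at each iteration.
Step 2: a() returns 31 (captured at first iteration), b() returns 4 (captured at second).
Step 3: result = 31 + 4 = 35

The answer is 35.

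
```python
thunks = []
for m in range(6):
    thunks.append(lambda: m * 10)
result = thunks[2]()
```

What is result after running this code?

Step 1: All lambdas reference the same variable m (late binding).
Step 2: After the loop, m = 5. Every lambda returns m * 10.
Step 3: thunks[2]() = 5 * 10 = 50

The answer is 50.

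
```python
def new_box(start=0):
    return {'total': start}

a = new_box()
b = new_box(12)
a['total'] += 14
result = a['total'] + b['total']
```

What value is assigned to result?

Step 1: new_box() returns a new dict each call (immutable default 0).
Step 2: a = {'total': 0}, b = {'total': 12}.
Step 3: a['total'] += 14 = 14. result = 14 + 12 = 26

The answer is 26.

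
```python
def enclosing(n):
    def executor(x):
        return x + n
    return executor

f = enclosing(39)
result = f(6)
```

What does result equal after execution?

Step 1: enclosing(39) creates a closure that captures n = 39.
Step 2: f(6) calls the closure with x = 6, returning 6 + 39 = 45.
Step 3: result = 45

The answer is 45.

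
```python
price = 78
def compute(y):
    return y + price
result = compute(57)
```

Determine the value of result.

Step 1: price = 78 is defined globally.
Step 2: compute(57) uses parameter y = 57 and looks up price from global scope = 78.
Step 3: result = 57 + 78 = 135

The answer is 135.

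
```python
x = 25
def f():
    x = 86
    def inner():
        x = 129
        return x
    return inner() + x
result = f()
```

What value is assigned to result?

Step 1: f() has local x = 86. inner() has local x = 129.
Step 2: inner() returns its local x = 129.
Step 3: f() returns 129 + its own x (86) = 215

The answer is 215.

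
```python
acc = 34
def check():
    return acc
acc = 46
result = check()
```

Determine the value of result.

Step 1: acc is first set to 34, then reassigned to 46.
Step 2: check() is called after the reassignment, so it looks up the current global acc = 46.
Step 3: result = 46

The answer is 46.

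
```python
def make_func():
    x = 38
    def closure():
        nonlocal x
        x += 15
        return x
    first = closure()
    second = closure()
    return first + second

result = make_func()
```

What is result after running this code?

Step 1: x starts at 38.
Step 2: First call: x = 38 + 15 = 53, returns 53.
Step 3: Second call: x = 53 + 15 = 68, returns 68.
Step 4: result = 53 + 68 = 121

The answer is 121.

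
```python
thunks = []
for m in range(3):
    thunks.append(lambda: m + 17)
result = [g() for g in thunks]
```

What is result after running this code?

Step 1: All lambdas capture m by reference. After the loop, m = 2.
Step 2: Each call returns 2 + 17 = 19.
Step 3: result = [19, 19, 19]

The answer is [19, 19, 19].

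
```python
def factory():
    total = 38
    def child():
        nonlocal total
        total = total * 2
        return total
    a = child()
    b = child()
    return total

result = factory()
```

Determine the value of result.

Step 1: total starts at 38.
Step 2: First child(): total = 38 * 2 = 76.
Step 3: Second child(): total = 76 * 2 = 152.
Step 4: result = 152

The answer is 152.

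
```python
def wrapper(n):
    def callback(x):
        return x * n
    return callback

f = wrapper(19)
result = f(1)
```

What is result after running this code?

Step 1: wrapper(19) creates a closure capturing n = 19.
Step 2: f(1) computes 1 * 19 = 19.
Step 3: result = 19

The answer is 19.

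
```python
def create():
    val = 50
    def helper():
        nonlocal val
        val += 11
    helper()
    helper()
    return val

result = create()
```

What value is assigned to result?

Step 1: val starts at 50.
Step 2: helper() is called 2 times, each adding 11.
Step 3: val = 50 + 11 * 2 = 72

The answer is 72.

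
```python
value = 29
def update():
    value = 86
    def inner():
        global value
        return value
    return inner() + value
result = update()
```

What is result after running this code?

Step 1: Global value = 29. update() shadows with local value = 86.
Step 2: inner() uses global keyword, so inner() returns global value = 29.
Step 3: update() returns 29 + 86 = 115

The answer is 115.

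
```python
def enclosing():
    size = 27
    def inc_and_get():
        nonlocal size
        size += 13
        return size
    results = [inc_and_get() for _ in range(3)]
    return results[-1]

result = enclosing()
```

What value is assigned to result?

Step 1: size = 27.
Step 2: Three calls to inc_and_get(), each adding 13.
Step 3: Last value = 27 + 13 * 3 = 66

The answer is 66.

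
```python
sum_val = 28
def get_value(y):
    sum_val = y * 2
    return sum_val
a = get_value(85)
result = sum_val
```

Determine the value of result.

Step 1: Global sum_val = 28.
Step 2: get_value(85) creates local sum_val = 85 * 2 = 170.
Step 3: Global sum_val unchanged because no global keyword. result = 28

The answer is 28.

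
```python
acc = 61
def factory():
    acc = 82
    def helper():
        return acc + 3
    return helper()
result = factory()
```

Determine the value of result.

Step 1: factory() shadows global acc with acc = 82.
Step 2: helper() finds acc = 82 in enclosing scope, computes 82 + 3 = 85.
Step 3: result = 85

The answer is 85.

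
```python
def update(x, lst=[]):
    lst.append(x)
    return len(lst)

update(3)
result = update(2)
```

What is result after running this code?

Step 1: Mutable default list persists between calls.
Step 2: First call: lst = [3], len = 1. Second call: lst = [3, 2], len = 2.
Step 3: result = 2

The answer is 2.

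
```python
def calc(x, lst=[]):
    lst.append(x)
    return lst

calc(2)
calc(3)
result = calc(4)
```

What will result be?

Step 1: Mutable default argument gotcha! The list [] is created once.
Step 2: Each call appends to the SAME list: [2], [2, 3], [2, 3, 4].
Step 3: result = [2, 3, 4]

The answer is [2, 3, 4].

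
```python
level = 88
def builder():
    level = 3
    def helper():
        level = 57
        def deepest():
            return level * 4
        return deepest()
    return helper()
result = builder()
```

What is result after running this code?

Step 1: deepest() looks up level through LEGB: not local, finds level = 57 in enclosing helper().
Step 2: Returns 57 * 4 = 228.
Step 3: result = 228

The answer is 228.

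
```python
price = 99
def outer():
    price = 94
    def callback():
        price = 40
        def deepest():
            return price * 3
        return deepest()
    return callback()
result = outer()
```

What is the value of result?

Step 1: deepest() looks up price through LEGB: not local, finds price = 40 in enclosing callback().
Step 2: Returns 40 * 3 = 120.
Step 3: result = 120

The answer is 120.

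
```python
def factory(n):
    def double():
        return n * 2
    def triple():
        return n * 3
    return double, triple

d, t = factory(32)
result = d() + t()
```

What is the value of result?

Step 1: Both closures capture the same n = 32.
Step 2: d() = 32 * 2 = 64, t() = 32 * 3 = 96.
Step 3: result = 64 + 96 = 160

The answer is 160.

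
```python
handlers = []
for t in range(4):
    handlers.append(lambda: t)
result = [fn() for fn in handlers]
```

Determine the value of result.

Step 1: All 4 lambdas share the same variable t.
Step 2: After the loop, t = 3.
Step 3: Each call returns 3. result = [3, 3, 3, 3]

The answer is [3, 3, 3, 3].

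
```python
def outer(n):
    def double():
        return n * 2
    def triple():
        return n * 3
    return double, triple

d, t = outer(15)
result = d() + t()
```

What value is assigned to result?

Step 1: Both closures capture the same n = 15.
Step 2: d() = 15 * 2 = 30, t() = 15 * 3 = 45.
Step 3: result = 30 + 45 = 75

The answer is 75.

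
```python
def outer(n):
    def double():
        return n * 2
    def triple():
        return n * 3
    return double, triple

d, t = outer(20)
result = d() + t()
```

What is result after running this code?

Step 1: Both closures capture the same n = 20.
Step 2: d() = 20 * 2 = 40, t() = 20 * 3 = 60.
Step 3: result = 40 + 60 = 100

The answer is 100.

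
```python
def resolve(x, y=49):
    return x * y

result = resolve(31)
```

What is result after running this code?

Step 1: resolve(31) uses default y = 49.
Step 2: Returns 31 * 49 = 1519.
Step 3: result = 1519

The answer is 1519.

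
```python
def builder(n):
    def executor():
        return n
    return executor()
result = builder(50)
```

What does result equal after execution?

Step 1: builder(50) binds parameter n = 50.
Step 2: executor() looks up n in enclosing scope and finds the parameter n = 50.
Step 3: result = 50

The answer is 50.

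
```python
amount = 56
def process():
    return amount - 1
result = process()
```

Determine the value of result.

Step 1: amount = 56 is defined globally.
Step 2: process() looks up amount from global scope = 56, then computes 56 - 1 = 55.
Step 3: result = 55

The answer is 55.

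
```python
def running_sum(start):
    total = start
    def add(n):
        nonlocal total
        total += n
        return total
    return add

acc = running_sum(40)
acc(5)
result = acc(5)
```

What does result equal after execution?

Step 1: running_sum(40) creates closure with total = 40.
Step 2: First acc(5): total = 40 + 5 = 45.
Step 3: Second acc(5): total = 45 + 5 = 50. result = 50

The answer is 50.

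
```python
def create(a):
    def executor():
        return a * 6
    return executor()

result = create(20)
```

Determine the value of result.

Step 1: create(20) binds parameter a = 20.
Step 2: executor() accesses a = 20 from enclosing scope.
Step 3: result = 20 * 6 = 120

The answer is 120.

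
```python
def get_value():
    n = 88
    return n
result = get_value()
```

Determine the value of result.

Step 1: get_value() defines n = 88 in its local scope.
Step 2: return n finds the local variable n = 88.
Step 3: result = 88

The answer is 88.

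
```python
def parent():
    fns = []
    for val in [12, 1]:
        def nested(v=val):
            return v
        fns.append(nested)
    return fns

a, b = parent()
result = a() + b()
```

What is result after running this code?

Step 1: Default argument v=val captures val at each iteration.
Step 2: a() returns 12 (captured at first iteration), b() returns 1 (captured at second).
Step 3: result = 12 + 1 = 13

The answer is 13.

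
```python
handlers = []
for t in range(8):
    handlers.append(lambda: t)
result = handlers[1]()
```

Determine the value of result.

Step 1: The loop creates 8 lambdas, all referencing the same variable t.
Step 2: After the loop, t = 7 (final value).
Step 3: handlers[1]() looks up t at call time and finds 7. This is the late binding gotcha. result = 7

The answer is 7.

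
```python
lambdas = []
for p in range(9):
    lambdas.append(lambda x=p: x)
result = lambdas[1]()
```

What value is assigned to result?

Step 1: Default argument x=p captures p's value at each iteration.
Step 2: lambdas[1] captured x = 1 when p was 1.
Step 3: result = 1

The answer is 1.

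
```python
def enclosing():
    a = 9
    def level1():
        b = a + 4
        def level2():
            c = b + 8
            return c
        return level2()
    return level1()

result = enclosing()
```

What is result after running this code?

Step 1: a = 9. b = a + 4 = 13.
Step 2: c = b + 8 = 13 + 8 = 21.
Step 3: result = 21

The answer is 21.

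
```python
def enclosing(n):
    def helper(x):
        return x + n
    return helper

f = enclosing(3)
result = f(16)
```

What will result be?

Step 1: enclosing(3) creates a closure that captures n = 3.
Step 2: f(16) calls the closure with x = 16, returning 16 + 3 = 19.
Step 3: result = 19

The answer is 19.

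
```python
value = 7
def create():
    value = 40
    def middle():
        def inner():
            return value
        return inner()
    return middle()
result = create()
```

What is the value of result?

Step 1: create() defines value = 40. middle() and inner() have no local value.
Step 2: inner() checks local (none), enclosing middle() (none), enclosing create() and finds value = 40.
Step 3: result = 40

The answer is 40.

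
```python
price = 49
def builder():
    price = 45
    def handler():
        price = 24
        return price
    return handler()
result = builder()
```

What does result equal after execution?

Step 1: Three scopes define price: global (49), builder (45), handler (24).
Step 2: handler() has its own local price = 24, which shadows both enclosing and global.
Step 3: result = 24 (local wins in LEGB)

The answer is 24.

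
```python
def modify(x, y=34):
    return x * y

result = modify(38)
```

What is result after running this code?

Step 1: modify(38) uses default y = 34.
Step 2: Returns 38 * 34 = 1292.
Step 3: result = 1292

The answer is 1292.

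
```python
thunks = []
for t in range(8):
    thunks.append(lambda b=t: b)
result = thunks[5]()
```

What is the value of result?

Step 1: Default argument b=t captures t's value at each iteration.
Step 2: thunks[5] captured b = 5 when t was 5.
Step 3: result = 5

The answer is 5.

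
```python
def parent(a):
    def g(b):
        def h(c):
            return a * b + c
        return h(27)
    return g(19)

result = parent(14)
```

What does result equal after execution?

Step 1: a = 14, b = 19, c = 27.
Step 2: h() computes a * b + c = 14 * 19 + 27 = 293.
Step 3: result = 293

The answer is 293.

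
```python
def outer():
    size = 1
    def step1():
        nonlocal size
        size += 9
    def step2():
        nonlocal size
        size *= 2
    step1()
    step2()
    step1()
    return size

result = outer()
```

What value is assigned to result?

Step 1: size = 1.
Step 2: step1(): size = 1 + 9 = 10.
Step 3: step2(): size = 10 * 2 = 20.
Step 4: step1(): size = 20 + 9 = 29. result = 29

The answer is 29.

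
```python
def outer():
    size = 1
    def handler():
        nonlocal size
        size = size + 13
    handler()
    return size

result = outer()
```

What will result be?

Step 1: outer() sets size = 1.
Step 2: handler() uses nonlocal to modify size in outer's scope: size = 1 + 13 = 14.
Step 3: outer() returns the modified size = 14

The answer is 14.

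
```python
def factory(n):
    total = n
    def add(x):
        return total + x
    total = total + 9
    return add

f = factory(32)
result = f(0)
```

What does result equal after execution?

Step 1: factory(32) sets total = 32, then total = 32 + 9 = 41.
Step 2: Closures capture by reference, so add sees total = 41.
Step 3: f(0) returns 41 + 0 = 41

The answer is 41.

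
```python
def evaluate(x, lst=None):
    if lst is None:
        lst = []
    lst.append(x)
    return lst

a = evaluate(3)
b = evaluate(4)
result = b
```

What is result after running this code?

Step 1: None default with guard creates a NEW list each call.
Step 2: a = [3] (fresh list). b = [4] (another fresh list).
Step 3: result = [4] (this is the fix for mutable default)

The answer is [4].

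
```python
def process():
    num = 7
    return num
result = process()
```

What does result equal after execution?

Step 1: process() defines num = 7 in its local scope.
Step 2: return num finds the local variable num = 7.
Step 3: result = 7

The answer is 7.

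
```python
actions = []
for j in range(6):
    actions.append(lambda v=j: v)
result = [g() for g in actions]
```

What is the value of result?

Step 1: Default arg v=j captures j at each iteration.
Step 2: Each lambda has its own default: 0, 1, ..., 5.
Step 3: result = [0, 1, 2, 3, 4, 5]

The answer is [0, 1, 2, 3, 4, 5].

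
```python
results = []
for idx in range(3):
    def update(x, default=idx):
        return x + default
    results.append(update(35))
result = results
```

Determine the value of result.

Step 1: Default argument default=idx is evaluated at function definition time.
Step 2: Each iteration creates update with default = current idx value.
Step 3: update(35) returns 35 + default. results = [35, 36, 37]

The answer is [35, 36, 37].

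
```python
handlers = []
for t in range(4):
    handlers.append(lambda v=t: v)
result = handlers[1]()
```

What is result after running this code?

Step 1: Default argument v=t captures t's value at each iteration.
Step 2: handlers[1] captured v = 1 when t was 1.
Step 3: result = 1

The answer is 1.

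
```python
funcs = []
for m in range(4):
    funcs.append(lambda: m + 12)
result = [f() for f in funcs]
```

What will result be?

Step 1: All lambdas capture m by reference. After the loop, m = 3.
Step 2: Each call returns 3 + 12 = 15.
Step 3: result = [15, 15, 15, 15]

The answer is [15, 15, 15, 15].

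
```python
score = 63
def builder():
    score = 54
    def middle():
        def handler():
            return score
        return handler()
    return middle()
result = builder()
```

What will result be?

Step 1: builder() defines score = 54. middle() and handler() have no local score.
Step 2: handler() checks local (none), enclosing middle() (none), enclosing builder() and finds score = 54.
Step 3: result = 54

The answer is 54.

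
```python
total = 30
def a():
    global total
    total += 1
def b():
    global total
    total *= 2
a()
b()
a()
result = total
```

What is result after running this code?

Step 1: total = 30.
Step 2: a(): total = 30 + 1 = 31.
Step 3: b(): total = 31 * 2 = 62.
Step 4: a(): total = 62 + 1 = 63

The answer is 63.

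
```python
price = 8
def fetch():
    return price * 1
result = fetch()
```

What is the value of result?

Step 1: price = 8 is defined globally.
Step 2: fetch() looks up price from global scope = 8, then computes 8 * 1 = 8.
Step 3: result = 8

The answer is 8.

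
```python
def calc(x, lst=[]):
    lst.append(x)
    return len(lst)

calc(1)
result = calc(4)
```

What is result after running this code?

Step 1: Mutable default list persists between calls.
Step 2: First call: lst = [1], len = 1. Second call: lst = [1, 4], len = 2.
Step 3: result = 2

The answer is 2.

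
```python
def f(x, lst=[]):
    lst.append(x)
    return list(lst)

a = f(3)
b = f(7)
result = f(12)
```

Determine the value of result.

Step 1: Default list is shared. list() creates copies for return values.
Step 2: Internal list grows: [3] -> [3, 7] -> [3, 7, 12].
Step 3: result = [3, 7, 12]

The answer is [3, 7, 12].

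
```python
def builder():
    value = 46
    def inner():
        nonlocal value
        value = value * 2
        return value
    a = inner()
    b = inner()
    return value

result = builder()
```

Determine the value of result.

Step 1: value starts at 46.
Step 2: First inner(): value = 46 * 2 = 92.
Step 3: Second inner(): value = 92 * 2 = 184.
Step 4: result = 184

The answer is 184.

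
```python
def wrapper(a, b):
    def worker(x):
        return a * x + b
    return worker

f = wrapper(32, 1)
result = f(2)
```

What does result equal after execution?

Step 1: wrapper(32, 1) captures a = 32, b = 1.
Step 2: f(2) computes 32 * 2 + 1 = 65.
Step 3: result = 65

The answer is 65.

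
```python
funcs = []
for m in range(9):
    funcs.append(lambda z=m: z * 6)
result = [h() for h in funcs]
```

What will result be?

Step 1: Default arg z=m captures m at each iteration.
Step 2: funcs[k] has z defaulting to k, returns k * 6.
Step 3: result = [0, 6, 12, 18, 24, 30, 36, 42, 48]

The answer is [0, 6, 12, 18, 24, 30, 36, 42, 48].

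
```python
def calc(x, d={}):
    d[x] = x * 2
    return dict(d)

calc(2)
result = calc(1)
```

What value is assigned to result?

Step 1: Mutable default dict is shared across calls.
Step 2: First call adds 2: 4. Second call adds 1: 2.
Step 3: result = {2: 4, 1: 2}

The answer is {2: 4, 1: 2}.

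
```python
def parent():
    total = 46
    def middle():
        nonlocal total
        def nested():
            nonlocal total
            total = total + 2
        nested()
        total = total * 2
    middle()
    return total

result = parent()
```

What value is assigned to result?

Step 1: total = 46.
Step 2: nested() adds 2: total = 46 + 2 = 48.
Step 3: middle() doubles: total = 48 * 2 = 96.
Step 4: result = 96

The answer is 96.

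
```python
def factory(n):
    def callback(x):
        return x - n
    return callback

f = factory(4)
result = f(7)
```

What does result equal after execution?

Step 1: factory(4) creates a closure capturing n = 4.
Step 2: f(7) computes 7 - 4 = 3.
Step 3: result = 3

The answer is 3.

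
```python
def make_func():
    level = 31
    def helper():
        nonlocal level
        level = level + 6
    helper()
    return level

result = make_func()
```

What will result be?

Step 1: make_func() sets level = 31.
Step 2: helper() uses nonlocal to modify level in make_func's scope: level = 31 + 6 = 37.
Step 3: make_func() returns the modified level = 37

The answer is 37.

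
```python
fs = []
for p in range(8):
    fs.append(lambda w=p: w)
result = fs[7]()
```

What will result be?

Step 1: Default argument w=p captures p's value at each iteration.
Step 2: fs[7] captured w = 7 when p was 7.
Step 3: result = 7

The answer is 7.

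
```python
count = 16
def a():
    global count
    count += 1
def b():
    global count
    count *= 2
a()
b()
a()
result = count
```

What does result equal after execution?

Step 1: count = 16.
Step 2: a(): count = 16 + 1 = 17.
Step 3: b(): count = 17 * 2 = 34.
Step 4: a(): count = 34 + 1 = 35

The answer is 35.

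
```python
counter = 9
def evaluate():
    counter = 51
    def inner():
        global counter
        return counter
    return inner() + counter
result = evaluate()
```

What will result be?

Step 1: Global counter = 9. evaluate() shadows with local counter = 51.
Step 2: inner() uses global keyword, so inner() returns global counter = 9.
Step 3: evaluate() returns 9 + 51 = 60

The answer is 60.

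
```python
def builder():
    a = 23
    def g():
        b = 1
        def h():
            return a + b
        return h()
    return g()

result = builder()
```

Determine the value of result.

Step 1: builder() defines a = 23. g() defines b = 1.
Step 2: h() accesses both from enclosing scopes: a = 23, b = 1.
Step 3: result = 23 + 1 = 24

The answer is 24.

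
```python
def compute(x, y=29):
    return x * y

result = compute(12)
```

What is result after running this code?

Step 1: compute(12) uses default y = 29.
Step 2: Returns 12 * 29 = 348.
Step 3: result = 348

The answer is 348.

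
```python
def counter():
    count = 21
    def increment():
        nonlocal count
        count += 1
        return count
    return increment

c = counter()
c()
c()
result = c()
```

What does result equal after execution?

Step 1: counter() creates closure with count = 21.
Step 2: Each c() call increments count via nonlocal. After 3 calls: 21 + 3 = 24.
Step 3: result = 24

The answer is 24.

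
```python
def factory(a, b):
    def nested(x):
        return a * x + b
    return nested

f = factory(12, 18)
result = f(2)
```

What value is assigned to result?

Step 1: factory(12, 18) captures a = 12, b = 18.
Step 2: f(2) computes 12 * 2 + 18 = 42.
Step 3: result = 42

The answer is 42.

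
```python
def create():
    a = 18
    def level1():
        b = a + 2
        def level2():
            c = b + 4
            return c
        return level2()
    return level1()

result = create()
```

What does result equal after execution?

Step 1: a = 18. b = a + 2 = 20.
Step 2: c = b + 4 = 20 + 4 = 24.
Step 3: result = 24

The answer is 24.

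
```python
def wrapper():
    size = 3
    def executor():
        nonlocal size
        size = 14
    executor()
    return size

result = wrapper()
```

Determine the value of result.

Step 1: wrapper() sets size = 3.
Step 2: executor() uses nonlocal to reassign size = 14.
Step 3: result = 14

The answer is 14.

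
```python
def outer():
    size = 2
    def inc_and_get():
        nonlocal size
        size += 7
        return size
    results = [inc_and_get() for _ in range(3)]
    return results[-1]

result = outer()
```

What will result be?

Step 1: size = 2.
Step 2: Three calls to inc_and_get(), each adding 7.
Step 3: Last value = 2 + 7 * 3 = 23

The answer is 23.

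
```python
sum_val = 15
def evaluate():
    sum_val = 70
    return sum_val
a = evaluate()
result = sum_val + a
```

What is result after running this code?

Step 1: Global sum_val = 15. evaluate() returns local sum_val = 70.
Step 2: a = 70. Global sum_val still = 15.
Step 3: result = 15 + 70 = 85

The answer is 85.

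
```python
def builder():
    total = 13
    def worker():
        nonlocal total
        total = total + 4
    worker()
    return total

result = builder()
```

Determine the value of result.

Step 1: builder() sets total = 13.
Step 2: worker() uses nonlocal to modify total in builder's scope: total = 13 + 4 = 17.
Step 3: builder() returns the modified total = 17

The answer is 17.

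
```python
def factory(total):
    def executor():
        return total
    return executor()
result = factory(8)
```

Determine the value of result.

Step 1: factory(8) binds parameter total = 8.
Step 2: executor() looks up total in enclosing scope and finds the parameter total = 8.
Step 3: result = 8

The answer is 8.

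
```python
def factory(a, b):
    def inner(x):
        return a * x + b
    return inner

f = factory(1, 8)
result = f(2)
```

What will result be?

Step 1: factory(1, 8) captures a = 1, b = 8.
Step 2: f(2) computes 1 * 2 + 8 = 10.
Step 3: result = 10

The answer is 10.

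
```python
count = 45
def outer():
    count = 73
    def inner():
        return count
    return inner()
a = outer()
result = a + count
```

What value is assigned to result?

Step 1: outer() has local count = 73. inner() reads from enclosing.
Step 2: outer() returns 73. Global count = 45 unchanged.
Step 3: result = 73 + 45 = 118

The answer is 118.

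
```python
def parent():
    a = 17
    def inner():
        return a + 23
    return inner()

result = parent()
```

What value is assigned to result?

Step 1: parent() defines a = 17.
Step 2: inner() reads a = 17 from enclosing scope, returns 17 + 23 = 40.
Step 3: result = 40

The answer is 40.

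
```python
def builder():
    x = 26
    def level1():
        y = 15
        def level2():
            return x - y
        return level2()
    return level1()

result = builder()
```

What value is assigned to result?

Step 1: x = 26 in builder. y = 15 in level1.
Step 2: level2() reads x = 26 and y = 15 from enclosing scopes.
Step 3: result = 26 - 15 = 11

The answer is 11.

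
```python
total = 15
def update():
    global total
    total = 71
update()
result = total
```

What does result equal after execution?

Step 1: total = 15 globally.
Step 2: update() declares global total and sets it to 71.
Step 3: After update(), global total = 71. result = 71

The answer is 71.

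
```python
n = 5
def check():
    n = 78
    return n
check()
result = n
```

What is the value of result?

Step 1: n = 5 globally.
Step 2: check() creates a LOCAL n = 78 (no global keyword!).
Step 3: The global n is unchanged. result = 5

The answer is 5.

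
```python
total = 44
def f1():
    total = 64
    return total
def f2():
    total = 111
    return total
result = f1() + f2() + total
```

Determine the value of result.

Step 1: Each function shadows global total with its own local.
Step 2: f1() returns 64, f2() returns 111.
Step 3: Global total = 44 is unchanged. result = 64 + 111 + 44 = 219

The answer is 219.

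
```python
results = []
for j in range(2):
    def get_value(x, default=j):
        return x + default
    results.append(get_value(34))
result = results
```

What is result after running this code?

Step 1: Default argument default=j is evaluated at function definition time.
Step 2: Each iteration creates get_value with default = current j value.
Step 3: get_value(34) returns 34 + default. results = [34, 35]

The answer is [34, 35].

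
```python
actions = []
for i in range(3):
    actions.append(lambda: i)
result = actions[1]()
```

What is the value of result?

Step 1: The loop creates 3 lambdas, all referencing the same variable i.
Step 2: After the loop, i = 2 (final value).
Step 3: actions[1]() looks up i at call time and finds 2. This is the late binding gotcha. result = 2

The answer is 2.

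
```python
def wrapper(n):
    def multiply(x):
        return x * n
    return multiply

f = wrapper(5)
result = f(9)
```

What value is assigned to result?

Step 1: wrapper(5) returns multiply closure with n = 5.
Step 2: f(9) computes 9 * 5 = 45.
Step 3: result = 45

The answer is 45.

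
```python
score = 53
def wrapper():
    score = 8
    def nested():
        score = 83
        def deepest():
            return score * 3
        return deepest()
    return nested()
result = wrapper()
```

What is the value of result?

Step 1: deepest() looks up score through LEGB: not local, finds score = 83 in enclosing nested().
Step 2: Returns 83 * 3 = 249.
Step 3: result = 249

The answer is 249.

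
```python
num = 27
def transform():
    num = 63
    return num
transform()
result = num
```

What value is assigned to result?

Step 1: num = 27 globally.
Step 2: transform() creates a LOCAL num = 63 (no global keyword!).
Step 3: The global num is unchanged. result = 27

The answer is 27.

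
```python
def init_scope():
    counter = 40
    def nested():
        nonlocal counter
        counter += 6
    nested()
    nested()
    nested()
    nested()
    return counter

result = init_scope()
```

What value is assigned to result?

Step 1: counter starts at 40.
Step 2: nested() is called 4 times, each adding 6.
Step 3: counter = 40 + 6 * 4 = 64

The answer is 64.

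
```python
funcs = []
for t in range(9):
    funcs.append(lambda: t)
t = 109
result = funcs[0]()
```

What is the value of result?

Step 1: Lambdas capture the variable t by reference, not by value.
Step 2: After the loop, t is reassigned to 109.
Step 3: funcs[0]() looks up the current t = 109. result = 109

The answer is 109.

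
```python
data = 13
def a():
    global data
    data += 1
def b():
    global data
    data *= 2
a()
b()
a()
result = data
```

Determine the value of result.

Step 1: data = 13.
Step 2: a(): data = 13 + 1 = 14.
Step 3: b(): data = 14 * 2 = 28.
Step 4: a(): data = 28 + 1 = 29

The answer is 29.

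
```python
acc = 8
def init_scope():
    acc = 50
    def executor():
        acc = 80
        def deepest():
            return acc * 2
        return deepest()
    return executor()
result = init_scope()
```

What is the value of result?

Step 1: deepest() looks up acc through LEGB: not local, finds acc = 80 in enclosing executor().
Step 2: Returns 80 * 2 = 160.
Step 3: result = 160

The answer is 160.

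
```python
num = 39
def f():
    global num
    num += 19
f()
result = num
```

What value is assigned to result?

Step 1: num = 39 globally.
Step 2: f() modifies global num: num += 19 = 58.
Step 3: result = 58

The answer is 58.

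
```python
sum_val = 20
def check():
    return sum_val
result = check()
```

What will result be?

Step 1: sum_val = 20 is defined in the global scope.
Step 2: check() looks up sum_val. No local sum_val exists, so Python checks the global scope via LEGB rule and finds sum_val = 20.
Step 3: result = 20

The answer is 20.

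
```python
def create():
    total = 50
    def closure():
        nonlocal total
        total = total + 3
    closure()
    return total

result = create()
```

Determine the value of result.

Step 1: create() sets total = 50.
Step 2: closure() uses nonlocal to modify total in create's scope: total = 50 + 3 = 53.
Step 3: create() returns the modified total = 53

The answer is 53.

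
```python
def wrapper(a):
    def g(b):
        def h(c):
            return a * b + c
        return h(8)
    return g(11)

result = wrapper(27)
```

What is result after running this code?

Step 1: a = 27, b = 11, c = 8.
Step 2: h() computes a * b + c = 27 * 11 + 8 = 305.
Step 3: result = 305

The answer is 305.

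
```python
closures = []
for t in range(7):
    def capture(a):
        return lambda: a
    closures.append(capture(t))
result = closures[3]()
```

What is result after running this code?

Step 1: capture(t) creates a new scope capturing a = t at call time.
Step 2: closures[3] = capture(3), so its lambda captures a = 3.
Step 3: result = 3 (closure factory fixes late binding)

The answer is 3.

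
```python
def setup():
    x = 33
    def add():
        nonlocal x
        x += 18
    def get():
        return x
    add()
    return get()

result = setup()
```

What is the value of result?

Step 1: x = 33. add() modifies it via nonlocal, get() reads it.
Step 2: add() makes x = 33 + 18 = 51.
Step 3: get() returns 51. result = 51

The answer is 51.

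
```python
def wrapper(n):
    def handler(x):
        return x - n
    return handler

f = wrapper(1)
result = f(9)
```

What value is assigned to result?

Step 1: wrapper(1) creates a closure capturing n = 1.
Step 2: f(9) computes 9 - 1 = 8.
Step 3: result = 8

The answer is 8.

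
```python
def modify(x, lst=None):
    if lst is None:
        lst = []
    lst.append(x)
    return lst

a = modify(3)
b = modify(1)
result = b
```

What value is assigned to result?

Step 1: None default with guard creates a NEW list each call.
Step 2: a = [3] (fresh list). b = [1] (another fresh list).
Step 3: result = [1] (this is the fix for mutable default)

The answer is [1].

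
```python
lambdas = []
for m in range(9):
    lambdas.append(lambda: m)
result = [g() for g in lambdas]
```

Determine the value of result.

Step 1: All 9 lambdas share the same variable m.
Step 2: After the loop, m = 8.
Step 3: Each call returns 8. result = [8, 8, 8, 8, 8, 8, 8, 8, 8]

The answer is [8, 8, 8, 8, 8, 8, 8, 8, 8].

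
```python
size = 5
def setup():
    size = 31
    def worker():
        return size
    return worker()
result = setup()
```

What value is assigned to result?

Step 1: size = 5 globally, but setup() defines size = 31 locally.
Step 2: worker() looks up size. Not in local scope, so checks enclosing scope (setup) and finds size = 31.
Step 3: result = 31

The answer is 31.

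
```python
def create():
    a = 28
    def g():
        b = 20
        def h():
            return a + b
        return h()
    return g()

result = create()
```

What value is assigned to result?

Step 1: create() defines a = 28. g() defines b = 20.
Step 2: h() accesses both from enclosing scopes: a = 28, b = 20.
Step 3: result = 28 + 20 = 48

The answer is 48.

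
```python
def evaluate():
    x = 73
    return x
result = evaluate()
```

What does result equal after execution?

Step 1: evaluate() defines x = 73 in its local scope.
Step 2: return x finds the local variable x = 73.
Step 3: result = 73

The answer is 73.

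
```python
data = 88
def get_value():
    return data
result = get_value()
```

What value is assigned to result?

Step 1: data = 88 is defined in the global scope.
Step 2: get_value() looks up data. No local data exists, so Python checks the global scope via LEGB rule and finds data = 88.
Step 3: result = 88

The answer is 88.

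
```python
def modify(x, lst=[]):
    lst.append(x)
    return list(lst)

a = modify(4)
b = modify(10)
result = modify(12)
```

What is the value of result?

Step 1: Default list is shared. list() creates copies for return values.
Step 2: Internal list grows: [4] -> [4, 10] -> [4, 10, 12].
Step 3: result = [4, 10, 12]

The answer is [4, 10, 12].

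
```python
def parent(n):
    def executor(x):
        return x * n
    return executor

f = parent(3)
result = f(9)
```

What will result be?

Step 1: parent(3) creates a closure capturing n = 3.
Step 2: f(9) computes 9 * 3 = 27.
Step 3: result = 27

The answer is 27.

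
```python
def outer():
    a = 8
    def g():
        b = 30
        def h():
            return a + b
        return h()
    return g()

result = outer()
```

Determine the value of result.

Step 1: outer() defines a = 8. g() defines b = 30.
Step 2: h() accesses both from enclosing scopes: a = 8, b = 30.
Step 3: result = 8 + 30 = 38

The answer is 38.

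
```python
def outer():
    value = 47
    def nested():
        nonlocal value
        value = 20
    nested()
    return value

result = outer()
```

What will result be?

Step 1: outer() sets value = 47.
Step 2: nested() uses nonlocal to reassign value = 20.
Step 3: result = 20

The answer is 20.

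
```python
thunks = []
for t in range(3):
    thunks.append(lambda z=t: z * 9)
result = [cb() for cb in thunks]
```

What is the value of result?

Step 1: Default arg z=t captures t at each iteration.
Step 2: thunks[k] has z defaulting to k, returns k * 9.
Step 3: result = [0, 9, 18]

The answer is [0, 9, 18].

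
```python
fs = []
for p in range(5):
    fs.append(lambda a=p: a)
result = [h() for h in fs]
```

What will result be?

Step 1: Default arg a=p captures p at each iteration.
Step 2: Each lambda has its own default: 0, 1, ..., 4.
Step 3: result = [0, 1, 2, 3, 4]

The answer is [0, 1, 2, 3, 4].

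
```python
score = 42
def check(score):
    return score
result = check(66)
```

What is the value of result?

Step 1: Global score = 42.
Step 2: check(66) takes parameter score = 66, which shadows the global.
Step 3: result = 66

The answer is 66.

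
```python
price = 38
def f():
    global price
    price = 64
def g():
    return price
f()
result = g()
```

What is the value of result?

Step 1: price = 38.
Step 2: f() sets global price = 64.
Step 3: g() reads global price = 64. result = 64

The answer is 64.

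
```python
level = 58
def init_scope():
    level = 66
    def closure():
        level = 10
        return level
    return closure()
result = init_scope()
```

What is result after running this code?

Step 1: Three scopes define level: global (58), init_scope (66), closure (10).
Step 2: closure() has its own local level = 10, which shadows both enclosing and global.
Step 3: result = 10 (local wins in LEGB)

The answer is 10.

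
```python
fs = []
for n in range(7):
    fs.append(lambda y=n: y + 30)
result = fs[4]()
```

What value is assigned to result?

Step 1: Default argument y=n captures n's value at definition time.
Step 2: fs[4] was defined when n = 4, so y defaults to 4.
Step 3: result = 4 + 30 = 34 (default arg fixes the late binding issue)

The answer is 34.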